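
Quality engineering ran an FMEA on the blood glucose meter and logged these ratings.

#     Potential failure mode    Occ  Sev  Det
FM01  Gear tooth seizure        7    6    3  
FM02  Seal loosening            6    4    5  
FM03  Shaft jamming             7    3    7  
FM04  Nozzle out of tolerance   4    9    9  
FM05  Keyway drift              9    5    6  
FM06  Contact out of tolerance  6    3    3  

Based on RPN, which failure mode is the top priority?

RPN = Severity × Occurrence × Detection:
  FM01: 6 × 7 × 3 = 126
  FM02: 4 × 6 × 5 = 120
  FM03: 3 × 7 × 7 = 147
  FM04: 9 × 4 × 9 = 324
  FM05: 5 × 9 × 6 = 270
  FM06: 3 × 6 × 3 = 54
Highest RPN is 324 → FM04.

FM04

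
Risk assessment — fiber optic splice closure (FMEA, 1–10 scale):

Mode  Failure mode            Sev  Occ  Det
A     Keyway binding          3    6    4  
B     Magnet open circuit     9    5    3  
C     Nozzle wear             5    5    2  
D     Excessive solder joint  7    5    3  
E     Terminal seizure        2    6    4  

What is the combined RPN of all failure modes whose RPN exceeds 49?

RPN = Severity × Occurrence × Detection:
  A: 3 × 6 × 4 = 72
  B: 9 × 5 × 3 = 135
  C: 5 × 5 × 2 = 50
  D: 7 × 5 × 3 = 105
  E: 2 × 6 × 4 = 48
RPN > 49: A (72), B (135), C (50), D (105).
Sum: 72 + 135 + 50 + 105 = 362.

362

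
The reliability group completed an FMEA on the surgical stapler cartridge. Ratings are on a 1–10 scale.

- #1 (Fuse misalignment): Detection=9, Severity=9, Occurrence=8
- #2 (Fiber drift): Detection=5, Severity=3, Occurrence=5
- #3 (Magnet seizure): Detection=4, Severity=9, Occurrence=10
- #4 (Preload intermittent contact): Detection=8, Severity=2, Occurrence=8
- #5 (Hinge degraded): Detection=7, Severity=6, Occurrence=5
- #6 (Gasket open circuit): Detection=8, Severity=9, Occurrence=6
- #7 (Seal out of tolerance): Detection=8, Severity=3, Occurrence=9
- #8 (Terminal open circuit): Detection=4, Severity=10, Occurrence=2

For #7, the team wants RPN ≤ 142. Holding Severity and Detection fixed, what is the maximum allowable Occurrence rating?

5

#7: S=3, O=9, D=8 → current RPN = 216.
Fixed product = 24. Need 24 × O ≤ 142, so O ≤ 142/24 = 5.92.
Maximum integer Occurrence rating = 5 (gives RPN 120; O=6 would give 144 > 142).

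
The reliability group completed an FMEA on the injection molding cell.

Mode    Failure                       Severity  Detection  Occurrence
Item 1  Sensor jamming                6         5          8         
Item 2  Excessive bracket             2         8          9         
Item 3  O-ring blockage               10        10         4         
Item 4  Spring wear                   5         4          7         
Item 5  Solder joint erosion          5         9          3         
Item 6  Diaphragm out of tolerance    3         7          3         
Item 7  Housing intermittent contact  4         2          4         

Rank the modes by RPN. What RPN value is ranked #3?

RPN = Severity × Occurrence × Detection:
  Item 1: 6 × 8 × 5 = 240
  Item 2: 2 × 9 × 8 = 144
  Item 3: 10 × 4 × 10 = 400
  Item 4: 5 × 7 × 4 = 140
  Item 5: 5 × 3 × 9 = 135
  Item 6: 3 × 3 × 7 = 63
  Item 7: 4 × 4 × 2 = 32
Sorted descending: 400, 240, 144, 140, 135, 63, 32.
The third-highest RPN is 144 (Item 2).

144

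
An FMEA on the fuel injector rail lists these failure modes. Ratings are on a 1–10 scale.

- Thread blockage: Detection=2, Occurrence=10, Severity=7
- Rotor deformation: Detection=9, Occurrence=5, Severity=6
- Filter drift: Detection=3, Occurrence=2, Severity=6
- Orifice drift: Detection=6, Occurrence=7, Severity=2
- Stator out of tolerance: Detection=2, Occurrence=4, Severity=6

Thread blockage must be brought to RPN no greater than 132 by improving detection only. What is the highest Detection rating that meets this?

Thread blockage: S=7, O=10, D=2 → current RPN = 140.
Fixed product = 70. Need 70 × D ≤ 132, so D ≤ 132/70 = 1.89.
Maximum integer Detection rating = 1 (gives RPN 70; D=2 would give 140 > 132).

1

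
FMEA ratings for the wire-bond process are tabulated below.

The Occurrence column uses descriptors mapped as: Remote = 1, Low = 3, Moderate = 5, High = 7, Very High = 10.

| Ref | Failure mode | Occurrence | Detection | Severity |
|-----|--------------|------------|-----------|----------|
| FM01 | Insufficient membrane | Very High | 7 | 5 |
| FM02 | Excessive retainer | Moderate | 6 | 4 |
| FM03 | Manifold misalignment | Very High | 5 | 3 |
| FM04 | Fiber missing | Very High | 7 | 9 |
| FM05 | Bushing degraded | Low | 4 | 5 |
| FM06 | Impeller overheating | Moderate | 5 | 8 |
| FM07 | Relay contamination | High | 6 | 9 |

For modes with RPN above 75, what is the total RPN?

1828

RPN = Severity × Occurrence × Detection:
  FM01: 5 × 10 × 7 = 350
  FM02: 4 × 5 × 6 = 120
  FM03: 3 × 10 × 5 = 150
  FM04: 9 × 10 × 7 = 630
  FM05: 5 × 3 × 4 = 60
  FM06: 8 × 5 × 5 = 200
  FM07: 9 × 7 × 6 = 378
RPN > 75: FM01 (350), FM02 (120), FM03 (150), FM04 (630), FM06 (200), FM07 (378).
Sum: 350 + 120 + 150 + 630 + 200 + 378 = 1828.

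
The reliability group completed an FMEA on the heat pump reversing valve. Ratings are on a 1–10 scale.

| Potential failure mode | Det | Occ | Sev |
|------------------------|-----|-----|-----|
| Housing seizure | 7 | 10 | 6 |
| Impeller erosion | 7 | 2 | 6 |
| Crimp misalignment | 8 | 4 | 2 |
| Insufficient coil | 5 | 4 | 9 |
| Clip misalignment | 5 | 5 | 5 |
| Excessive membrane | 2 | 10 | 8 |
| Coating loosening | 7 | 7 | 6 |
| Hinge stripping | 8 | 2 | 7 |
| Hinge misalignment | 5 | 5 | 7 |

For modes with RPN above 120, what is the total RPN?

RPN = Severity × Occurrence × Detection:
  Housing seizure: 6 × 10 × 7 = 420
  Impeller erosion: 6 × 2 × 7 = 84
  Crimp misalignment: 2 × 4 × 8 = 64
  Insufficient coil: 9 × 4 × 5 = 180
  Clip misalignment: 5 × 5 × 5 = 125
  Excessive membrane: 8 × 10 × 2 = 160
  Coating loosening: 6 × 7 × 7 = 294
  Hinge stripping: 7 × 2 × 8 = 112
  Hinge misalignment: 7 × 5 × 5 = 175
RPN > 120: Housing seizure (420), Insufficient coil (180), Clip misalignment (125), Excessive membrane (160), Coating loosening (294), Hinge misalignment (175).
Sum: 420 + 180 + 125 + 160 + 294 + 175 = 1354.

1354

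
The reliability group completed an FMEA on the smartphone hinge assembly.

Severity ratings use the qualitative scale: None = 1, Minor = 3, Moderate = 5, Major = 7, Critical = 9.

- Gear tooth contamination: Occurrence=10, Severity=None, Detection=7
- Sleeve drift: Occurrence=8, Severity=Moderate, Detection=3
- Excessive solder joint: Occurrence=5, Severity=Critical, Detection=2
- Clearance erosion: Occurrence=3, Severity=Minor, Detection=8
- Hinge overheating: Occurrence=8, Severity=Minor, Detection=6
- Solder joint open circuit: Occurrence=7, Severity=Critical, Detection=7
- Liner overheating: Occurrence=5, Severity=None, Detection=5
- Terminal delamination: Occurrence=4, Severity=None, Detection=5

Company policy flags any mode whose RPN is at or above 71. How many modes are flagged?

5

RPN = Severity × Occurrence × Detection:
  Gear tooth contamination: 1 × 10 × 7 = 70
  Sleeve drift: 5 × 8 × 3 = 120
  Excessive solder joint: 9 × 5 × 2 = 90
  Clearance erosion: 3 × 3 × 8 = 72
  Hinge overheating: 3 × 8 × 6 = 144
  Solder joint open circuit: 9 × 7 × 7 = 441
  Liner overheating: 1 × 5 × 5 = 25
  Terminal delamination: 1 × 4 × 5 = 20
Modes with RPN ≥ 71: Sleeve drift (120), Excessive solder joint (90), Clearance erosion (72), Hinge overheating (144), Solder joint open circuit (441) → 5.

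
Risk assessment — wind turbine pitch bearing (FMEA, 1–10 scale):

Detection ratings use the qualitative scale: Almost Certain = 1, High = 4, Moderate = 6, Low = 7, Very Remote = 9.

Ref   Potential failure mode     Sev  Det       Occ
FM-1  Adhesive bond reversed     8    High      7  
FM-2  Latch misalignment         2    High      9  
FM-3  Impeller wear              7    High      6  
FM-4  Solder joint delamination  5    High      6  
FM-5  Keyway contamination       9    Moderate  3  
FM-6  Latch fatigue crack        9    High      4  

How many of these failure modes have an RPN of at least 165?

RPN = Severity × Occurrence × Detection:
  FM-1: 8 × 7 × 4 = 224
  FM-2: 2 × 9 × 4 = 72
  FM-3: 7 × 6 × 4 = 168
  FM-4: 5 × 6 × 4 = 120
  FM-5: 9 × 3 × 6 = 162
  FM-6: 9 × 4 × 4 = 144
Modes with RPN ≥ 165: FM-1 (224), FM-3 (168) → 2.

2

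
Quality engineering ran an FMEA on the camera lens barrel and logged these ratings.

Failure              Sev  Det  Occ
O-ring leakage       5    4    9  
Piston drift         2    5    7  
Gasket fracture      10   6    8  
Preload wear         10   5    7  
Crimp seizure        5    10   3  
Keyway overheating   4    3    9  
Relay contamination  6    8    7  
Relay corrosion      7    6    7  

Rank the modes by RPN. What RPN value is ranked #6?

150

RPN = Severity × Occurrence × Detection:
  O-ring leakage: 5 × 9 × 4 = 180
  Piston drift: 2 × 7 × 5 = 70
  Gasket fracture: 10 × 8 × 6 = 480
  Preload wear: 10 × 7 × 5 = 350
  Crimp seizure: 5 × 3 × 10 = 150
  Keyway overheating: 4 × 9 × 3 = 108
  Relay contamination: 6 × 7 × 8 = 336
  Relay corrosion: 7 × 7 × 6 = 294
Sorted descending: 480, 350, 336, 294, 180, 150, 108, 70.
The sixth-highest RPN is 150 (Crimp seizure).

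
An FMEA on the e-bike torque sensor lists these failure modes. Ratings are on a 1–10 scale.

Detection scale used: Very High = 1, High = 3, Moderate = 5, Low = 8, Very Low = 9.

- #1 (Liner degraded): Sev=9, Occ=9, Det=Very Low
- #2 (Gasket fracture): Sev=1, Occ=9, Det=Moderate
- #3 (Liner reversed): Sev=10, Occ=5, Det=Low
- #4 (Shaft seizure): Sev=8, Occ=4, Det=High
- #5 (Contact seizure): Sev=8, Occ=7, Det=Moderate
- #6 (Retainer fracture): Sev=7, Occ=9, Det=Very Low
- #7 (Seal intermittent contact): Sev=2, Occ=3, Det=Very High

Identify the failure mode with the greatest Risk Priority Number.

RPN = Severity × Occurrence × Detection:
  #1: 9 × 9 × 9 = 729
  #2: 1 × 9 × 5 = 45
  #3: 10 × 5 × 8 = 400
  #4: 8 × 4 × 3 = 96
  #5: 8 × 7 × 5 = 280
  #6: 7 × 9 × 9 = 567
  #7: 2 × 3 × 1 = 6
Highest RPN is 729 → #1.

#1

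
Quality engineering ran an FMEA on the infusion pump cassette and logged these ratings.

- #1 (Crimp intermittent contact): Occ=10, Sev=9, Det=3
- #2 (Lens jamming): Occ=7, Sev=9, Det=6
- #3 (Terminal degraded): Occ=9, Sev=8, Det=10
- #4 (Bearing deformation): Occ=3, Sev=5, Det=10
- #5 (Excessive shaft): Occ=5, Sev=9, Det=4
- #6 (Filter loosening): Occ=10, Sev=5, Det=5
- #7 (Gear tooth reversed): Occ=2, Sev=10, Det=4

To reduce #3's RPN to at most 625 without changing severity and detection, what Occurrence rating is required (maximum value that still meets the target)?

#3: S=8, O=9, D=10 → current RPN = 720.
Fixed product = 80. Need 80 × O ≤ 625, so O ≤ 625/80 = 7.81.
Maximum integer Occurrence rating = 7 (gives RPN 560; O=8 would give 640 > 625).

7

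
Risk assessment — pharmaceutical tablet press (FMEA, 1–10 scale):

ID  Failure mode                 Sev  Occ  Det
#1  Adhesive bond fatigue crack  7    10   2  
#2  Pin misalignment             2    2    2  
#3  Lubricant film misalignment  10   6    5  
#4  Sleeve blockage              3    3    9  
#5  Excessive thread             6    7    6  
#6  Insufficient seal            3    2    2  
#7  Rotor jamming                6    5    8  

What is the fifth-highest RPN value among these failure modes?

81

RPN = Severity × Occurrence × Detection:
  #1: 7 × 10 × 2 = 140
  #2: 2 × 2 × 2 = 8
  #3: 10 × 6 × 5 = 300
  #4: 3 × 3 × 9 = 81
  #5: 6 × 7 × 6 = 252
  #6: 3 × 2 × 2 = 12
  #7: 6 × 5 × 8 = 240
Sorted descending: 300, 252, 240, 140, 81, 12, 8.
The fifth-highest RPN is 81 (#4).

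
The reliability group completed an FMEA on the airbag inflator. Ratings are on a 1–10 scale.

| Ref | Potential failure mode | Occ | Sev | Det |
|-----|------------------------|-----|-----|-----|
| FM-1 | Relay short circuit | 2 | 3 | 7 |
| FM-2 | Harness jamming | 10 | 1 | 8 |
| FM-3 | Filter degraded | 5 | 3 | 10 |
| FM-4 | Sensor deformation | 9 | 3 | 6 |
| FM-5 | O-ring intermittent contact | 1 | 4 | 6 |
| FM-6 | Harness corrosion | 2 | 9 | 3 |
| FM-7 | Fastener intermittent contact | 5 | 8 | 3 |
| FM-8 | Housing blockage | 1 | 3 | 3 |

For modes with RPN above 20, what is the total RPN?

632

RPN = Severity × Occurrence × Detection:
  FM-1: 3 × 2 × 7 = 42
  FM-2: 1 × 10 × 8 = 80
  FM-3: 3 × 5 × 10 = 150
  FM-4: 3 × 9 × 6 = 162
  FM-5: 4 × 1 × 6 = 24
  FM-6: 9 × 2 × 3 = 54
  FM-7: 8 × 5 × 3 = 120
  FM-8: 3 × 1 × 3 = 9
RPN > 20: FM-1 (42), FM-2 (80), FM-3 (150), FM-4 (162), FM-5 (24), FM-6 (54), FM-7 (120).
Sum: 42 + 80 + 150 + 162 + 24 + 54 + 120 = 632.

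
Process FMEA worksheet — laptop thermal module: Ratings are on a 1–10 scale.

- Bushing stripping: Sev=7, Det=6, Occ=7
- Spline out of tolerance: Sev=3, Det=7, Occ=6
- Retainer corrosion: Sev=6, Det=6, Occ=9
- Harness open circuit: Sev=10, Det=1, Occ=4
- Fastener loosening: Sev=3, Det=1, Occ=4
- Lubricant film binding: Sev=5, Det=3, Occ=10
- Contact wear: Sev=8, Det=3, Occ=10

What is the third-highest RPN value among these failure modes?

RPN = Severity × Occurrence × Detection:
  Bushing stripping: 7 × 7 × 6 = 294
  Spline out of tolerance: 3 × 6 × 7 = 126
  Retainer corrosion: 6 × 9 × 6 = 324
  Harness open circuit: 10 × 4 × 1 = 40
  Fastener loosening: 3 × 4 × 1 = 12
  Lubricant film binding: 5 × 10 × 3 = 150
  Contact wear: 8 × 10 × 3 = 240
Sorted descending: 324, 294, 240, 150, 126, 40, 12.
The third-highest RPN is 240 (Contact wear).

240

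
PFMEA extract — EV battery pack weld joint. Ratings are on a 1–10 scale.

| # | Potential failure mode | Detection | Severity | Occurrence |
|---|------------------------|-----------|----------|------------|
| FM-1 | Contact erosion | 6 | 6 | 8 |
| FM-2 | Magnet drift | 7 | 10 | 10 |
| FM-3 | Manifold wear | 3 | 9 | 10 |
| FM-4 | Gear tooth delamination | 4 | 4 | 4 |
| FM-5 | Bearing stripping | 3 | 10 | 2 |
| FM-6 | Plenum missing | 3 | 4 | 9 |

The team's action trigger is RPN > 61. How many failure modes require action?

RPN = Severity × Occurrence × Detection:
  FM-1: 6 × 8 × 6 = 288
  FM-2: 10 × 10 × 7 = 700
  FM-3: 9 × 10 × 3 = 270
  FM-4: 4 × 4 × 4 = 64
  FM-5: 10 × 2 × 3 = 60
  FM-6: 4 × 9 × 3 = 108
Modes with RPN > 61: FM-1 (288), FM-2 (700), FM-3 (270), FM-4 (64), FM-6 (108) → 5.

5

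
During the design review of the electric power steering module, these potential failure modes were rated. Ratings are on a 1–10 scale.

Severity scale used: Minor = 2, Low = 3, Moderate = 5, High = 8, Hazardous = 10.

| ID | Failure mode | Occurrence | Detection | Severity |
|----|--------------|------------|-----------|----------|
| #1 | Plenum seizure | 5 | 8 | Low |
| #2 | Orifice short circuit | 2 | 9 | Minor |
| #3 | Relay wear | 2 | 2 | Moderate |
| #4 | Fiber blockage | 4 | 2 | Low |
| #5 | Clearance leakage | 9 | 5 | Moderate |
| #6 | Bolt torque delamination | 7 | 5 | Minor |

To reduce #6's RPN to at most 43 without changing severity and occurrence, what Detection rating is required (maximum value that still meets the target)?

3

#6: S=2, O=7, D=5 → current RPN = 70.
Fixed product = 14. Need 14 × D ≤ 43, so D ≤ 43/14 = 3.07.
Maximum integer Detection rating = 3 (gives RPN 42; D=4 would give 56 > 43).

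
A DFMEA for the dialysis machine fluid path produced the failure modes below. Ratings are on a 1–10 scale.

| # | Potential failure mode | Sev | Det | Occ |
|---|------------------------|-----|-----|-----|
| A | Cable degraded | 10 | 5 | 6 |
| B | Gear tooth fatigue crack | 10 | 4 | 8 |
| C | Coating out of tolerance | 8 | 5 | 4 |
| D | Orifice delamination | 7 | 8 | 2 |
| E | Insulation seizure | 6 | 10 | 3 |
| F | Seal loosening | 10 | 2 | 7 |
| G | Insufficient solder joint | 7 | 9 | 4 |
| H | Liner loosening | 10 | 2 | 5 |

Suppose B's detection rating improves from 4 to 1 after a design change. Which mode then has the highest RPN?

RPN = Severity × Occurrence × Detection:
  A: 10 × 6 × 5 = 300
  B: 10 × 8 × 4 = 320
  C: 8 × 4 × 5 = 160
  D: 7 × 2 × 8 = 112
  E: 6 × 3 × 10 = 180
  F: 10 × 7 × 2 = 140
  G: 7 × 4 × 9 = 252
  H: 10 × 5 × 2 = 100
After action: B → 10 × 8 × 1 = 80.
Revised RPNs: A=300, G=252, E=180, C=160, F=140, D=112, H=100, B=80.
Highest is now A (300).

A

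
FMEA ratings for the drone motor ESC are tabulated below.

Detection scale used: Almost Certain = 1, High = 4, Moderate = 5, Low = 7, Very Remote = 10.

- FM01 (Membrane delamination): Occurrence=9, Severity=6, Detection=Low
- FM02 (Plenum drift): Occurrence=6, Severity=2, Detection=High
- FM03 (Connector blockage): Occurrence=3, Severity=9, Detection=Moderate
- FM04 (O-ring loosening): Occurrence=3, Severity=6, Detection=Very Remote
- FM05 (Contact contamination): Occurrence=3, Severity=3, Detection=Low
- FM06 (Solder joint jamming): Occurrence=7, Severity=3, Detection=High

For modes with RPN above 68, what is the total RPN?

RPN = Severity × Occurrence × Detection:
  FM01: 6 × 9 × 7 = 378
  FM02: 2 × 6 × 4 = 48
  FM03: 9 × 3 × 5 = 135
  FM04: 6 × 3 × 10 = 180
  FM05: 3 × 3 × 7 = 63
  FM06: 3 × 7 × 4 = 84
RPN > 68: FM01 (378), FM03 (135), FM04 (180), FM06 (84).
Sum: 378 + 135 + 180 + 84 = 777.

777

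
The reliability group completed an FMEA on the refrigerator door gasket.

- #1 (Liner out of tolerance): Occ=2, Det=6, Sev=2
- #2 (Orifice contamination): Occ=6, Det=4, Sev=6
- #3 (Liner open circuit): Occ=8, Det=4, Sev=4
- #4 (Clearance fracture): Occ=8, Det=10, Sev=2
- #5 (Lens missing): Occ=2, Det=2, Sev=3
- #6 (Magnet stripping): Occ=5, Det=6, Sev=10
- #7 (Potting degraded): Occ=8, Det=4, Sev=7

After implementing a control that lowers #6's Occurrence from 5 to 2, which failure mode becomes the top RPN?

RPN = Severity × Occurrence × Detection:
  #1: 2 × 2 × 6 = 24
  #2: 6 × 6 × 4 = 144
  #3: 4 × 8 × 4 = 128
  #4: 2 × 8 × 10 = 160
  #5: 3 × 2 × 2 = 12
  #6: 10 × 5 × 6 = 300
  #7: 7 × 8 × 4 = 224
After action: #6 → 10 × 2 × 6 = 120.
Revised RPNs: #7=224, #4=160, #2=144, #3=128, #6=120, #1=24, #5=12.
Highest is now #7 (224).

#7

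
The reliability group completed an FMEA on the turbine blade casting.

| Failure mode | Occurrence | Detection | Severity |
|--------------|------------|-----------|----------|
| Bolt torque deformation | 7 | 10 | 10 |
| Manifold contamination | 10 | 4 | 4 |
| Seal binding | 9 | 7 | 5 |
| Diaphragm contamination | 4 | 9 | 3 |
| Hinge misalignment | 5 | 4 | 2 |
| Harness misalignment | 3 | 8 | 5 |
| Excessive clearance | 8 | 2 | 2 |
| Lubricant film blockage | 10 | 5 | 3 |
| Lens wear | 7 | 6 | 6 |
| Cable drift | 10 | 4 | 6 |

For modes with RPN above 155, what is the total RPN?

RPN = Severity × Occurrence × Detection:
  Bolt torque deformation: 10 × 7 × 10 = 700
  Manifold contamination: 4 × 10 × 4 = 160
  Seal binding: 5 × 9 × 7 = 315
  Diaphragm contamination: 3 × 4 × 9 = 108
  Hinge misalignment: 2 × 5 × 4 = 40
  Harness misalignment: 5 × 3 × 8 = 120
  Excessive clearance: 2 × 8 × 2 = 32
  Lubricant film blockage: 3 × 10 × 5 = 150
  Lens wear: 6 × 7 × 6 = 252
  Cable drift: 6 × 10 × 4 = 240
RPN > 155: Bolt torque deformation (700), Manifold contamination (160), Seal binding (315), Lens wear (252), Cable drift (240).
Sum: 700 + 160 + 315 + 252 + 240 = 1667.

1667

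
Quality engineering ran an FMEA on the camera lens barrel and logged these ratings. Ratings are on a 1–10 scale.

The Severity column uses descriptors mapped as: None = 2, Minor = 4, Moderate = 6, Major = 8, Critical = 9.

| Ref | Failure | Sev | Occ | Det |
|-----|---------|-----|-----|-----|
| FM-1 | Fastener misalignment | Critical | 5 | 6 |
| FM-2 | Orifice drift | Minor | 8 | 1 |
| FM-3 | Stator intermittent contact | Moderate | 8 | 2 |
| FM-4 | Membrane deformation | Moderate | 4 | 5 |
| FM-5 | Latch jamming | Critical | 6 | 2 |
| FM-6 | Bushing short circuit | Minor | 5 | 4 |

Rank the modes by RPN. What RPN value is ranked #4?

96

RPN = Severity × Occurrence × Detection:
  FM-1: 9 × 5 × 6 = 270
  FM-2: 4 × 8 × 1 = 32
  FM-3: 6 × 8 × 2 = 96
  FM-4: 6 × 4 × 5 = 120
  FM-5: 9 × 6 × 2 = 108
  FM-6: 4 × 5 × 4 = 80
Sorted descending: 270, 120, 108, 96, 80, 32.
The fourth-highest RPN is 96 (FM-3).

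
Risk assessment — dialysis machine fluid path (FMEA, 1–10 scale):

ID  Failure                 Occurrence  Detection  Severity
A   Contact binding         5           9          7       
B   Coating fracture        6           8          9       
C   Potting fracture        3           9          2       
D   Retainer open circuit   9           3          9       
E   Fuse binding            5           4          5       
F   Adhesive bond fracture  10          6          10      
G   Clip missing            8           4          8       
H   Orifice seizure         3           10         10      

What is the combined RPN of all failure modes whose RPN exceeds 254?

RPN = Severity × Occurrence × Detection:
  A: 7 × 5 × 9 = 315
  B: 9 × 6 × 8 = 432
  C: 2 × 3 × 9 = 54
  D: 9 × 9 × 3 = 243
  E: 5 × 5 × 4 = 100
  F: 10 × 10 × 6 = 600
  G: 8 × 8 × 4 = 256
  H: 10 × 3 × 10 = 300
RPN > 254: A (315), B (432), F (600), G (256), H (300).
Sum: 315 + 432 + 600 + 256 + 300 = 1903.

1903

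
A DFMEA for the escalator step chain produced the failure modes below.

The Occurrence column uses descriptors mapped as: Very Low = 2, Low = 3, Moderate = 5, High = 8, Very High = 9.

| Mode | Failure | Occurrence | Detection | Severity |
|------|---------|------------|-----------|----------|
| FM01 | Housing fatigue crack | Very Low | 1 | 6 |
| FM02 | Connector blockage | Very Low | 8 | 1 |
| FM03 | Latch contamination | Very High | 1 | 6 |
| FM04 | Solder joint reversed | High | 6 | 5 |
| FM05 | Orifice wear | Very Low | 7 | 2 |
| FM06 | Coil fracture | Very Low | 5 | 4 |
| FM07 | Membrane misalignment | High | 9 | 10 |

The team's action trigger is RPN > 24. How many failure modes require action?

RPN = Severity × Occurrence × Detection:
  FM01: 6 × 2 × 1 = 12
  FM02: 1 × 2 × 8 = 16
  FM03: 6 × 9 × 1 = 54
  FM04: 5 × 8 × 6 = 240
  FM05: 2 × 2 × 7 = 28
  FM06: 4 × 2 × 5 = 40
  FM07: 10 × 8 × 9 = 720
Modes with RPN > 24: FM03 (54), FM04 (240), FM05 (28), FM06 (40), FM07 (720) → 5.

5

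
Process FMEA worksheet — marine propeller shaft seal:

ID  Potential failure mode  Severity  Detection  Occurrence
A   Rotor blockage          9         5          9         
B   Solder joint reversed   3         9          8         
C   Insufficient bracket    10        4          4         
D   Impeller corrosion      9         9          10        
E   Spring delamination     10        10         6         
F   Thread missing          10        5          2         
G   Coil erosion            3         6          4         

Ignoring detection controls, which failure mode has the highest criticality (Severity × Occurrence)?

Criticality = Severity × Occurrence:
  A: 9 × 9 = 81
  B: 3 × 8 = 24
  C: 10 × 4 = 40
  D: 9 × 10 = 90
  E: 10 × 6 = 60
  F: 10 × 2 = 20
  G: 3 × 4 = 12
Highest criticality is 90 → D.

D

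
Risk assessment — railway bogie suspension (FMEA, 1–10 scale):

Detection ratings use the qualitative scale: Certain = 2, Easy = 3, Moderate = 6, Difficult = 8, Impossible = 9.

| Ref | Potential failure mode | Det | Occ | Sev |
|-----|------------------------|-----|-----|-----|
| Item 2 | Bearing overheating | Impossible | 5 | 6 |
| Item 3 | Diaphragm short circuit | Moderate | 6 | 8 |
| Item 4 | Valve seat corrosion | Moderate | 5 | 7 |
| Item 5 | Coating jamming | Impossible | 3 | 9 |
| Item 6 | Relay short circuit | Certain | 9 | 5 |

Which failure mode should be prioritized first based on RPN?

RPN = Severity × Occurrence × Detection:
  Item 2: 6 × 5 × 9 = 270
  Item 3: 8 × 6 × 6 = 288
  Item 4: 7 × 5 × 6 = 210
  Item 5: 9 × 3 × 9 = 243
  Item 6: 5 × 9 × 2 = 90
Highest RPN is 288 → Item 3.

Item 3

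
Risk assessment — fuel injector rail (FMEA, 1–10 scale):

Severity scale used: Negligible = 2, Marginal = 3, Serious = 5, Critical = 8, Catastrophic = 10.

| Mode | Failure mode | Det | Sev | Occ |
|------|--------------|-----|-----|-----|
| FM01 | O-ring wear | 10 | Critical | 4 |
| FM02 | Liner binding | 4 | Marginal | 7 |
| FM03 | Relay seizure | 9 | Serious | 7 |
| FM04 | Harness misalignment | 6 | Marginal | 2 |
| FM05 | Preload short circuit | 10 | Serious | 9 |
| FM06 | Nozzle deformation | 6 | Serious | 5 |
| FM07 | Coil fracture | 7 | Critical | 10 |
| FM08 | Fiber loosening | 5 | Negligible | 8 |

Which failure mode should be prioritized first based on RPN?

RPN = Severity × Occurrence × Detection:
  FM01: 8 × 4 × 10 = 320
  FM02: 3 × 7 × 4 = 84
  FM03: 5 × 7 × 9 = 315
  FM04: 3 × 2 × 6 = 36
  FM05: 5 × 9 × 10 = 450
  FM06: 5 × 5 × 6 = 150
  FM07: 8 × 10 × 7 = 560
  FM08: 2 × 8 × 5 = 80
Highest RPN is 560 → FM07.

FM07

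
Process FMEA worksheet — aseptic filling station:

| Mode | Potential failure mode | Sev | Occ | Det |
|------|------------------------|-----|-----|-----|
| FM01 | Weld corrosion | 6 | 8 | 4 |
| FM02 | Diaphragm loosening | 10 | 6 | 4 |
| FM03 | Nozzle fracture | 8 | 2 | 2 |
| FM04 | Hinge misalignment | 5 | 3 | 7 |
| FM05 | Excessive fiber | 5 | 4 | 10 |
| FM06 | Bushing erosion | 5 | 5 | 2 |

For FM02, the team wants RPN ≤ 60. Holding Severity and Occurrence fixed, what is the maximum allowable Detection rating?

FM02: S=10, O=6, D=4 → current RPN = 240.
Fixed product = 60. Need 60 × D ≤ 60, so D ≤ 60/60 = 1.00.
Maximum integer Detection rating = 1 (gives RPN 60; D=2 would give 120 > 60).

1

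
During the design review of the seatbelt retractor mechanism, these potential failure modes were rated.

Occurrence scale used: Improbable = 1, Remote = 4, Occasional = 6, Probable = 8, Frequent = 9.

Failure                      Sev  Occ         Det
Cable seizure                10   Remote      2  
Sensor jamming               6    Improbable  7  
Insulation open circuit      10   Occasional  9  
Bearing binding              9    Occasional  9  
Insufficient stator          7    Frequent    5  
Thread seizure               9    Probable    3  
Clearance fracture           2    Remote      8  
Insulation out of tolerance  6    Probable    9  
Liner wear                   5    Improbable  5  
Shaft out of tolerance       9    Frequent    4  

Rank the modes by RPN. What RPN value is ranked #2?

486

RPN = Severity × Occurrence × Detection:
  Cable seizure: 10 × 4 × 2 = 80
  Sensor jamming: 6 × 1 × 7 = 42
  Insulation open circuit: 10 × 6 × 9 = 540
  Bearing binding: 9 × 6 × 9 = 486
  Insufficient stator: 7 × 9 × 5 = 315
  Thread seizure: 9 × 8 × 3 = 216
  Clearance fracture: 2 × 4 × 8 = 64
  Insulation out of tolerance: 6 × 8 × 9 = 432
  Liner wear: 5 × 1 × 5 = 25
  Shaft out of tolerance: 9 × 9 × 4 = 324
Sorted descending: 540, 486, 432, 324, 315, 216, 80, 64, 42, 25.
The second-highest RPN is 486 (Bearing binding).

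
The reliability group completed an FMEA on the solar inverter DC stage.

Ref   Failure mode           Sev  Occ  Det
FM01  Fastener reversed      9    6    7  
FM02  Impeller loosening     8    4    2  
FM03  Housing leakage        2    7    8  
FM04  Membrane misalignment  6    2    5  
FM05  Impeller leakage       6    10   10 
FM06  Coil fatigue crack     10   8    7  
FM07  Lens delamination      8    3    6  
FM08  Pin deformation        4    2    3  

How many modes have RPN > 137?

4

RPN = Severity × Occurrence × Detection:
  FM01: 9 × 6 × 7 = 378
  FM02: 8 × 4 × 2 = 64
  FM03: 2 × 7 × 8 = 112
  FM04: 6 × 2 × 5 = 60
  FM05: 6 × 10 × 10 = 600
  FM06: 10 × 8 × 7 = 560
  FM07: 8 × 3 × 6 = 144
  FM08: 4 × 2 × 3 = 24
Modes with RPN > 137: FM01 (378), FM05 (600), FM06 (560), FM07 (144) → 4.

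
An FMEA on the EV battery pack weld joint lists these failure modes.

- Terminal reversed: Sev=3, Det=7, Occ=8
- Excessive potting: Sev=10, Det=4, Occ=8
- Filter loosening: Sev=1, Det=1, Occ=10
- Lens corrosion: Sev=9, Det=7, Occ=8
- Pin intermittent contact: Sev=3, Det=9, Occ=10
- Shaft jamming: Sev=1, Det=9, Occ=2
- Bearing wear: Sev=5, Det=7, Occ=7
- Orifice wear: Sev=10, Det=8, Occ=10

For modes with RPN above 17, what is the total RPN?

2325

RPN = Severity × Occurrence × Detection:
  Terminal reversed: 3 × 8 × 7 = 168
  Excessive potting: 10 × 8 × 4 = 320
  Filter loosening: 1 × 10 × 1 = 10
  Lens corrosion: 9 × 8 × 7 = 504
  Pin intermittent contact: 3 × 10 × 9 = 270
  Shaft jamming: 1 × 2 × 9 = 18
  Bearing wear: 5 × 7 × 7 = 245
  Orifice wear: 10 × 10 × 8 = 800
RPN > 17: Terminal reversed (168), Excessive potting (320), Lens corrosion (504), Pin intermittent contact (270), Shaft jamming (18), Bearing wear (245), Orifice wear (800).
Sum: 168 + 320 + 504 + 270 + 18 + 245 + 800 = 2325.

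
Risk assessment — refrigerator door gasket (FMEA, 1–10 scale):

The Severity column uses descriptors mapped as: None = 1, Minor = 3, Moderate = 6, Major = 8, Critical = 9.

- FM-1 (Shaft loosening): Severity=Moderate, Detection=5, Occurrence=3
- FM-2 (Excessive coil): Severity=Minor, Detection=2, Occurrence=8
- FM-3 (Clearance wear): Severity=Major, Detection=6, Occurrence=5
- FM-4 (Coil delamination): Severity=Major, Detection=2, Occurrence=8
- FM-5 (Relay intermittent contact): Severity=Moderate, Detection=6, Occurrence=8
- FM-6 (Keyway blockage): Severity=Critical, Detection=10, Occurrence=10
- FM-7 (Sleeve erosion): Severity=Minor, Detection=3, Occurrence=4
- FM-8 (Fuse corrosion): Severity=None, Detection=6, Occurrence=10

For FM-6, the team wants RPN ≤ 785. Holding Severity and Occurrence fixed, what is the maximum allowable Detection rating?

8

FM-6: S=9, O=10, D=10 → current RPN = 900.
Fixed product = 90. Need 90 × D ≤ 785, so D ≤ 785/90 = 8.72.
Maximum integer Detection rating = 8 (gives RPN 720; D=9 would give 810 > 785).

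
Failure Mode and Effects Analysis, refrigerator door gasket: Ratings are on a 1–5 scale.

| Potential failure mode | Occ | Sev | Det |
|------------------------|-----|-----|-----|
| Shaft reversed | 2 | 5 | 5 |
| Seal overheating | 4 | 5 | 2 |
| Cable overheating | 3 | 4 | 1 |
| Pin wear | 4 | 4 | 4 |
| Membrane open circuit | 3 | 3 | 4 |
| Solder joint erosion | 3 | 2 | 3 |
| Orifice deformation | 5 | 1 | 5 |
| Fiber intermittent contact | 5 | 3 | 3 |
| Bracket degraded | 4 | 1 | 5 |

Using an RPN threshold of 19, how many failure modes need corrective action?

7

RPN = Severity × Occurrence × Detection:
  Shaft reversed: 5 × 2 × 5 = 50
  Seal overheating: 5 × 4 × 2 = 40
  Cable overheating: 4 × 3 × 1 = 12
  Pin wear: 4 × 4 × 4 = 64
  Membrane open circuit: 3 × 3 × 4 = 36
  Solder joint erosion: 2 × 3 × 3 = 18
  Orifice deformation: 1 × 5 × 5 = 25
  Fiber intermittent contact: 3 × 5 × 3 = 45
  Bracket degraded: 1 × 4 × 5 = 20
Modes with RPN ≥ 19: Shaft reversed (50), Seal overheating (40), Pin wear (64), Membrane open circuit (36), Orifice deformation (25), Fiber intermittent contact (45), Bracket degraded (20) → 7.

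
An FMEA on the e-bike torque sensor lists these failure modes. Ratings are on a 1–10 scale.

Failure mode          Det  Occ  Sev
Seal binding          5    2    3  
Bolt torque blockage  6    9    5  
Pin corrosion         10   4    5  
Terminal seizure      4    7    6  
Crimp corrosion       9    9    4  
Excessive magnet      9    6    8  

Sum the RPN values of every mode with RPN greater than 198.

1226

RPN = Severity × Occurrence × Detection:
  Seal binding: 3 × 2 × 5 = 30
  Bolt torque blockage: 5 × 9 × 6 = 270
  Pin corrosion: 5 × 4 × 10 = 200
  Terminal seizure: 6 × 7 × 4 = 168
  Crimp corrosion: 4 × 9 × 9 = 324
  Excessive magnet: 8 × 6 × 9 = 432
RPN > 198: Bolt torque blockage (270), Pin corrosion (200), Crimp corrosion (324), Excessive magnet (432).
Sum: 270 + 200 + 324 + 432 = 1226.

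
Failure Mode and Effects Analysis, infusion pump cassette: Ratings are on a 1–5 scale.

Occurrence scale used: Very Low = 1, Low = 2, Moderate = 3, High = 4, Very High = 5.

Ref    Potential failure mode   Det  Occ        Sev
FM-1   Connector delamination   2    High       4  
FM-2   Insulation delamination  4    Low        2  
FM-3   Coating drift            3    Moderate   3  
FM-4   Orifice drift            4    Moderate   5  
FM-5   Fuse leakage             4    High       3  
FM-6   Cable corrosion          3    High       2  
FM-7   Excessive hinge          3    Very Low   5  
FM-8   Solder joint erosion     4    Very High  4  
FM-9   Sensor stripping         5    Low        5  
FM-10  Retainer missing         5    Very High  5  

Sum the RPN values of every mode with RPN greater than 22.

RPN = Severity × Occurrence × Detection:
  FM-1: 4 × 4 × 2 = 32
  FM-2: 2 × 2 × 4 = 16
  FM-3: 3 × 3 × 3 = 27
  FM-4: 5 × 3 × 4 = 60
  FM-5: 3 × 4 × 4 = 48
  FM-6: 2 × 4 × 3 = 24
  FM-7: 5 × 1 × 3 = 15
  FM-8: 4 × 5 × 4 = 80
  FM-9: 5 × 2 × 5 = 50
  FM-10: 5 × 5 × 5 = 125
RPN > 22: FM-1 (32), FM-3 (27), FM-4 (60), FM-5 (48), FM-6 (24), FM-8 (80), FM-9 (50), FM-10 (125).
Sum: 32 + 27 + 60 + 48 + 24 + 80 + 50 + 125 = 446.

446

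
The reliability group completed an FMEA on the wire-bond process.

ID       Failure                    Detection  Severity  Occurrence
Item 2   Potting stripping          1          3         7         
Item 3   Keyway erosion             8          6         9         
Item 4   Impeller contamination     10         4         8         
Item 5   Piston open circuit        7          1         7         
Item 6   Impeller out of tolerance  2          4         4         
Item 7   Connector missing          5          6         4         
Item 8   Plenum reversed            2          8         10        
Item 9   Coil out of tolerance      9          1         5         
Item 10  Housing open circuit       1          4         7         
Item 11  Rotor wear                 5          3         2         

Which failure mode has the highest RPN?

Item 3

RPN = Severity × Occurrence × Detection:
  Item 2: 3 × 7 × 1 = 21
  Item 3: 6 × 9 × 8 = 432
  Item 4: 4 × 8 × 10 = 320
  Item 5: 1 × 7 × 7 = 49
  Item 6: 4 × 4 × 2 = 32
  Item 7: 6 × 4 × 5 = 120
  Item 8: 8 × 10 × 2 = 160
  Item 9: 1 × 5 × 9 = 45
  Item 10: 4 × 7 × 1 = 28
  Item 11: 3 × 2 × 5 = 30
Highest RPN is 432 → Item 3.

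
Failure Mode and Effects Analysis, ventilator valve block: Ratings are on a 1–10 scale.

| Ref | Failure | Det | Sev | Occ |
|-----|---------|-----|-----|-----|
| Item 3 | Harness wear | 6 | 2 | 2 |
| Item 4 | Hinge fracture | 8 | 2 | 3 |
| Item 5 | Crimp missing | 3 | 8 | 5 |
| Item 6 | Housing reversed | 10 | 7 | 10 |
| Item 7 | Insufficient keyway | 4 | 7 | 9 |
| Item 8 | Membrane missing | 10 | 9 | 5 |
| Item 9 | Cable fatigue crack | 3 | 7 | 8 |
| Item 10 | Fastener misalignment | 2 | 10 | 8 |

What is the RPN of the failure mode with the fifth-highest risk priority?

RPN = Severity × Occurrence × Detection:
  Item 3: 2 × 2 × 6 = 24
  Item 4: 2 × 3 × 8 = 48
  Item 5: 8 × 5 × 3 = 120
  Item 6: 7 × 10 × 10 = 700
  Item 7: 7 × 9 × 4 = 252
  Item 8: 9 × 5 × 10 = 450
  Item 9: 7 × 8 × 3 = 168
  Item 10: 10 × 8 × 2 = 160
Sorted descending: 700, 450, 252, 168, 160, 120, 48, 24.
The fifth-highest RPN is 160 (Item 10).

160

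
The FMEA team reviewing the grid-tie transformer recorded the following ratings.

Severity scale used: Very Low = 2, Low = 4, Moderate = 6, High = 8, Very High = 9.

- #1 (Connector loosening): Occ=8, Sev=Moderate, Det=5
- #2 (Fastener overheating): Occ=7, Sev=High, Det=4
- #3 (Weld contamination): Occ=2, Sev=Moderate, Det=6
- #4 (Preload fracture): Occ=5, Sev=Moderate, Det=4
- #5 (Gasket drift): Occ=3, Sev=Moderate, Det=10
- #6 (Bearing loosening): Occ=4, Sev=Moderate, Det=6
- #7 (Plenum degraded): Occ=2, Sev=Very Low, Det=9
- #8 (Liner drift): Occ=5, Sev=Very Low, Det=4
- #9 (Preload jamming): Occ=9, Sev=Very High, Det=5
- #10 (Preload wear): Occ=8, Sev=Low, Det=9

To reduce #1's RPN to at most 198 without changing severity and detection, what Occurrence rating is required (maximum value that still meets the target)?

6

#1: S=6, O=8, D=5 → current RPN = 240.
Fixed product = 30. Need 30 × O ≤ 198, so O ≤ 198/30 = 6.60.
Maximum integer Occurrence rating = 6 (gives RPN 180; O=7 would give 210 > 198).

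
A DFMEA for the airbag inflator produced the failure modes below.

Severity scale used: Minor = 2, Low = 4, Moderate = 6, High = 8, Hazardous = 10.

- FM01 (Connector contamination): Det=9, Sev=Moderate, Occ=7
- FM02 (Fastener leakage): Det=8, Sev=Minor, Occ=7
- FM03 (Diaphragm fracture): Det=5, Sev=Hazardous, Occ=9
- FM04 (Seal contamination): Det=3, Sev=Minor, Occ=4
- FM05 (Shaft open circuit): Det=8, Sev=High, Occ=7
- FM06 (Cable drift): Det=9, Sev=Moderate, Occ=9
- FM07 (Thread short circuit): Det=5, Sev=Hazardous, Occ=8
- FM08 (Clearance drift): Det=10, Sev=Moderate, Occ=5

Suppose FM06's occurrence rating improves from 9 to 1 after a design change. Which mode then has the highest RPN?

FM03

RPN = Severity × Occurrence × Detection:
  FM01: 6 × 7 × 9 = 378
  FM02: 2 × 7 × 8 = 112
  FM03: 10 × 9 × 5 = 450
  FM04: 2 × 4 × 3 = 24
  FM05: 8 × 7 × 8 = 448
  FM06: 6 × 9 × 9 = 486
  FM07: 10 × 8 × 5 = 400
  FM08: 6 × 5 × 10 = 300
After action: FM06 → 6 × 1 × 9 = 54.
Revised RPNs: FM03=450, FM05=448, FM07=400, FM01=378, FM08=300, FM02=112, FM06=54, FM04=24.
Highest is now FM03 (450).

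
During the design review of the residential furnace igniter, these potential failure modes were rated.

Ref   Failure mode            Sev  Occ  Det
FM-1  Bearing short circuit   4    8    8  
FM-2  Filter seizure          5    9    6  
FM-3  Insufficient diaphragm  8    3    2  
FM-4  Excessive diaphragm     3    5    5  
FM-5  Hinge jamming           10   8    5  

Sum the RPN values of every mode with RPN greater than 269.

RPN = Severity × Occurrence × Detection:
  FM-1: 4 × 8 × 8 = 256
  FM-2: 5 × 9 × 6 = 270
  FM-3: 8 × 3 × 2 = 48
  FM-4: 3 × 5 × 5 = 75
  FM-5: 10 × 8 × 5 = 400
RPN > 269: FM-2 (270), FM-5 (400).
Sum: 270 + 400 = 670.

670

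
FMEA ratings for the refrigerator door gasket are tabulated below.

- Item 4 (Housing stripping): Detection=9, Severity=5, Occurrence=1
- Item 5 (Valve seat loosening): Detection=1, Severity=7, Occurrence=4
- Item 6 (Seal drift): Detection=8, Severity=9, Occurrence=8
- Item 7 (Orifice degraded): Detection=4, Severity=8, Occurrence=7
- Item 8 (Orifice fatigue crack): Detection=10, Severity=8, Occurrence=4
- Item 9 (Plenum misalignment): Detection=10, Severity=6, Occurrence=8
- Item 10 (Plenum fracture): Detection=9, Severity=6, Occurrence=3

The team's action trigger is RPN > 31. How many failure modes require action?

RPN = Severity × Occurrence × Detection:
  Item 4: 5 × 1 × 9 = 45
  Item 5: 7 × 4 × 1 = 28
  Item 6: 9 × 8 × 8 = 576
  Item 7: 8 × 7 × 4 = 224
  Item 8: 8 × 4 × 10 = 320
  Item 9: 6 × 8 × 10 = 480
  Item 10: 6 × 3 × 9 = 162
Modes with RPN > 31: Item 4 (45), Item 6 (576), Item 7 (224), Item 8 (320), Item 9 (480), Item 10 (162) → 6.

6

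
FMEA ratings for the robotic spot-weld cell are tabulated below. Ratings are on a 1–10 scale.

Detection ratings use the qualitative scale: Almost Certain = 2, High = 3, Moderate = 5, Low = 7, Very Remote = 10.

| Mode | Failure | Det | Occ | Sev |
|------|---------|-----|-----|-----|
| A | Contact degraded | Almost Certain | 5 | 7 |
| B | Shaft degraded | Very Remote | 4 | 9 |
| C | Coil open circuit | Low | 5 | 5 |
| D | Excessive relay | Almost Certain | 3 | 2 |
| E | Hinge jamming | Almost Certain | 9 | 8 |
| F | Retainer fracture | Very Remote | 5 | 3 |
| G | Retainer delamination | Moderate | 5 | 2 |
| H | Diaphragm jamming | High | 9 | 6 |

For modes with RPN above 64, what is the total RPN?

RPN = Severity × Occurrence × Detection:
  A: 7 × 5 × 2 = 70
  B: 9 × 4 × 10 = 360
  C: 5 × 5 × 7 = 175
  D: 2 × 3 × 2 = 12
  E: 8 × 9 × 2 = 144
  F: 3 × 5 × 10 = 150
  G: 2 × 5 × 5 = 50
  H: 6 × 9 × 3 = 162
RPN > 64: A (70), B (360), C (175), E (144), F (150), H (162).
Sum: 70 + 360 + 175 + 144 + 150 + 162 = 1061.

1061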